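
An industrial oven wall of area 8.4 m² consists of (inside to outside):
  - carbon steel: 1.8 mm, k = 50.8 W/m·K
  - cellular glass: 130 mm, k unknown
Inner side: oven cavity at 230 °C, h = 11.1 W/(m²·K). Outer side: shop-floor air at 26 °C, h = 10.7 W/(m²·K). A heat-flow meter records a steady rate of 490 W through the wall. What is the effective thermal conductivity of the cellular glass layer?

k ≈ 0.0392 W/(m·K)

Series thermal resistances:
R_inner film = 1/(h_i·A) = 1/(11.1×8.4) = 0.01073 K/W
R_carbon steel = L/(kA) = 0.0018/(50.8×8.4) = 4.218×10^-6 K/W
R_outer film = 1/(h_o·A) = 1/(10.7×8.4) = 0.01113 K/W
Sum of known resistances R_other = 0.02186 K/W
Total R = ΔT/Q = 204/490 = 0.4163 K/W
R_cellular glass = R_total − R_other = 0.3945 K/W
k = L/(R·A) = 0.13/(0.3945×8.4)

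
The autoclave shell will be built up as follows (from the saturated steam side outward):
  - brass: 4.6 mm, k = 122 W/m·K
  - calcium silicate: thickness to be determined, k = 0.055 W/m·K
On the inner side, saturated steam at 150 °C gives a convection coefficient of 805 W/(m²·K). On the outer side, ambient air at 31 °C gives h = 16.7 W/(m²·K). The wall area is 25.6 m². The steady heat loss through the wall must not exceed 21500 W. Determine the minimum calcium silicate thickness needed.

Series thermal resistances:
R_inner film = 1/(h_i·A) = 1/(805×25.6) = 4.852×10^-5 K/W
R_brass = L/(kA) = 0.0046/(122×25.6) = 1.473×10^-6 K/W
R_outer film = 1/(h_o·A) = 1/(16.7×25.6) = 0.002339 K/W
Sum of the known resistances R_other = 0.002389 K/W
Required total resistance R_tot = ΔT/Q_allow = 119/21500 = 0.005535 K/W
R_calcium silicate = R_tot − R_other = 0.003146 K/W
L = R·k·A = 0.003146×0.055×25.6

L ≈ 4.43 mm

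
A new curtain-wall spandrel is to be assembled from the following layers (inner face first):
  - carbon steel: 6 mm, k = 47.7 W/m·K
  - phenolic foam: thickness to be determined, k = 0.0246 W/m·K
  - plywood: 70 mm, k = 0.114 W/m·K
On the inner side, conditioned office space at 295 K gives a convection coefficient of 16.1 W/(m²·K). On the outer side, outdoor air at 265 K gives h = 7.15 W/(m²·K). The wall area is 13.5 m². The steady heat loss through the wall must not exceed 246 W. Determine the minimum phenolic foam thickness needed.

L ≈ 20.4 mm

Using the resistance-network approach (series):
R_inner film = 1/(h_i·A) = 1/(16.1×13.5) = 0.004601 K/W
R_carbon steel = L/(kA) = 0.006/(47.7×13.5) = 9.317×10^-6 K/W
R_plywood = L/(kA) = 0.07/(0.114×13.5) = 0.04548 K/W
R_outer film = 1/(h_o·A) = 1/(7.15×13.5) = 0.01036 K/W
Sum of the known resistances R_other = 0.06045 K/W
Required total resistance R_tot = ΔT/Q_allow = 30/246 = 0.122 K/W
R_phenolic foam = R_tot − R_other = 0.0615 K/W
L = R·k·A = 0.0615×0.0246×13.5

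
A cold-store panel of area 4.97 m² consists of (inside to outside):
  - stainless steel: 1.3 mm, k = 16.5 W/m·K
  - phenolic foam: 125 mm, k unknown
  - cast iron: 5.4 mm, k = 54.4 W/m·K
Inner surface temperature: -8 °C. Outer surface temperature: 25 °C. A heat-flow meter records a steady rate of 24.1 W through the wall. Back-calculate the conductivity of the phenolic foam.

k ≈ 0.0184 W/(m·K)

Model the wall as resistances in series:
R_stainless steel = L/(kA) = 0.0013/(16.5×4.97) = 1.585×10^-5 K/W
R_cast iron = L/(kA) = 0.0054/(54.4×4.97) = 1.997×10^-5 K/W
Sum of known resistances R_other = 3.583×10^-5 K/W
Total R = ΔT/Q = 33/24.1 = 1.369 K/W
R_phenolic foam = R_total − R_other = 1.369 K/W
k = L/(R·A) = 0.125/(1.369×4.97)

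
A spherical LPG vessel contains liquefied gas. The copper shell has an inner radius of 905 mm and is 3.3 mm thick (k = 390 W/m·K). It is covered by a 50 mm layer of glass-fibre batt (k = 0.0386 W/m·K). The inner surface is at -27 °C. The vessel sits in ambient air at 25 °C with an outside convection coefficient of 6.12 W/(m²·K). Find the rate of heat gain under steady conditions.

Q ≈ 392 W

Radial (spherical) resistances in series:
R_copper shell = (1/0.905 − 1/0.9083)/(4π×390) = 8.191×10^-7 K/W
R_glass-fibre batt = (1/0.9083 − 1/0.9583)/(4π×0.0386) = 0.1184 K/W
R_outer film = 1/(h·4πr_o²) = 1/(6.12×4π×0.9583²) = 0.01416 K/W
R_total = 0.1326 K/W
Q = ΔT/R_total = 52/0.1326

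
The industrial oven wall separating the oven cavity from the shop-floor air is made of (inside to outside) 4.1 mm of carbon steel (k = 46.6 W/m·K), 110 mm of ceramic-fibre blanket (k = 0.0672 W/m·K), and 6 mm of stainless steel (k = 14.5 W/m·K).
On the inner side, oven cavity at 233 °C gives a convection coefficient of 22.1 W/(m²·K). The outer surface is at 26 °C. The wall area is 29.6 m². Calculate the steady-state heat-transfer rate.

Q ≈ 3640 W

Treating each layer as a thermal resistance in series:
R_inner film = 1/(h_i·A) = 1/(22.1×29.6) = 0.001529 K/W
R_carbon steel = L/(kA) = 0.0041/(46.6×29.6) = 2.972×10^-6 K/W
R_ceramic-fibre blanket = L/(kA) = 0.11/(0.0672×29.6) = 0.0553 K/W
R_stainless steel = L/(kA) = 0.006/(14.5×29.6) = 1.398×10^-5 K/W
R_total = 0.05685 K/W
Q = ΔT / R_total = 207 / 0.05685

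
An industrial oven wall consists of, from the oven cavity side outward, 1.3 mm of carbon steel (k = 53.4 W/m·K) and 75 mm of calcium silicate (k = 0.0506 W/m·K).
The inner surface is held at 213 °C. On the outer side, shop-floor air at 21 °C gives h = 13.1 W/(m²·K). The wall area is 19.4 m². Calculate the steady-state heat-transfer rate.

Q ≈ 2390 W

Series thermal resistances:
R_carbon steel = L/(kA) = 0.0013/(53.4×19.4) = 1.255×10^-6 K/W
R_calcium silicate = L/(kA) = 0.075/(0.0506×19.4) = 0.0764 K/W
R_outer film = 1/(h_o·A) = 1/(13.1×19.4) = 0.003935 K/W
R_total = 0.08034 K/W
Q = ΔT / R_total = 192 / 0.08034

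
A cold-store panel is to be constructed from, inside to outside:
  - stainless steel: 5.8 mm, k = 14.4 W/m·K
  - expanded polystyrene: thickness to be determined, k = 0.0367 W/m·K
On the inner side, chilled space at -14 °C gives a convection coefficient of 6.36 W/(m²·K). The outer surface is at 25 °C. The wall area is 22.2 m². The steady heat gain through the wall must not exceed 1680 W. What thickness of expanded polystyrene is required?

L ≈ 13.1 mm

Treating each layer as a thermal resistance in series:
R_inner film = 1/(h_i·A) = 1/(6.36×22.2) = 0.007083 K/W
R_stainless steel = L/(kA) = 0.0058/(14.4×22.2) = 1.814×10^-5 K/W
Sum of the known resistances R_other = 0.007101 K/W
Required total resistance R_tot = ΔT/Q_allow = 39/1680 = 0.02321 K/W
R_expanded polystyrene = R_tot − R_other = 0.01611 K/W
L = R·k·A = 0.01611×0.0367×22.2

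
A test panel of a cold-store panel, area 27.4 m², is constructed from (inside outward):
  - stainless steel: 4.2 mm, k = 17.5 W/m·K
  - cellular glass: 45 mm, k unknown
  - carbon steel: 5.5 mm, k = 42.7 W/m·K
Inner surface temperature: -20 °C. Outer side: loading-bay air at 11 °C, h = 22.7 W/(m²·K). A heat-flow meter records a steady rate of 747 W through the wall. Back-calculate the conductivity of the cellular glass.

Model the wall as resistances in series:
R_stainless steel = L/(kA) = 0.0042/(17.5×27.4) = 8.759×10^-6 K/W
R_carbon steel = L/(kA) = 0.0055/(42.7×27.4) = 4.701×10^-6 K/W
R_outer film = 1/(h_o·A) = 1/(22.7×27.4) = 0.001608 K/W
Sum of known resistances R_other = 0.001621 K/W
Total R = ΔT/Q = 31/747 = 0.0415 K/W
R_cellular glass = R_total − R_other = 0.03988 K/W
k = L/(R·A) = 0.045/(0.03988×27.4)

k ≈ 0.0412 W/(m·K)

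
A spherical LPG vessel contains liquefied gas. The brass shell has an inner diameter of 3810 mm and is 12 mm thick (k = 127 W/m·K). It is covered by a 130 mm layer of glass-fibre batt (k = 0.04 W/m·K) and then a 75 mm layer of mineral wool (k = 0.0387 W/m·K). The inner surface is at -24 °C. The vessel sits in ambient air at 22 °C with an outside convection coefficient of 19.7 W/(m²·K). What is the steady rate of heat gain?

Q ≈ 450 W

Spherical conduction: R = (1/r_in − 1/r_out)/(4πk) per layer; series-sum.
R_brass shell = (1/1.905 − 1/1.917)/(4π×127) = 2.059×10^-6 K/W
R_glass-fibre batt = (1/1.917 − 1/2.047)/(4π×0.04) = 0.06591 K/W
R_mineral wool = (1/2.047 − 1/2.122)/(4π×0.0387) = 0.0355 K/W
R_outer film = 1/(h·4πr_o²) = 1/(19.7×4π×2.122²) = 8.971×10^-4 K/W
R_total = 0.1023 K/W
Q = ΔT/R_total = 46/0.1023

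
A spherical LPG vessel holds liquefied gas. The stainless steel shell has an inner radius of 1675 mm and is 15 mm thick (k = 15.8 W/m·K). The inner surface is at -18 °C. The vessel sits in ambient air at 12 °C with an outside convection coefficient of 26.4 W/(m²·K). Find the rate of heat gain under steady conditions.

Spherical conduction: R = (1/r_in − 1/r_out)/(4πk) per layer; series-sum.
R_stainless steel shell = (1/1.675 − 1/1.69)/(4π×15.8) = 2.669×10^-5 K/W
R_outer film = 1/(h·4πr_o²) = 1/(26.4×4π×1.69²) = 0.001055 K/W
R_total = 0.001082 K/W
Q = ΔT/R_total = 30/0.001082

Q ≈ 27700 W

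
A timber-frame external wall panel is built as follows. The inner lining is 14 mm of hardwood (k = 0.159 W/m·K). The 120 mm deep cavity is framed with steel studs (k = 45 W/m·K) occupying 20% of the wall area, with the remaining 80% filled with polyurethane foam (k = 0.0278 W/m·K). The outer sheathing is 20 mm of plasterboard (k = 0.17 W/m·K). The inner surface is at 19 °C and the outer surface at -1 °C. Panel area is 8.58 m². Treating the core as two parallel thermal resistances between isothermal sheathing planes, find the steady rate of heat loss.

Sheathing layers in series; stud and cavity paths in parallel between them.
R_inner = 0.014/(0.159×8.58) = 0.01026 K/W
R_stud  = 0.12/(45×0.2×8.58) = 0.001554 K/W
R_cav   = 0.12/(0.0278×0.8×8.58) = 0.6289 K/W
1/R_core = 1/R_stud + 1/R_cav → R_core = 0.00155 K/W
R_outer = 0.02/(0.17×8.58) = 0.01371 K/W
R_total = 0.02552 K/W
Q = ΔT/R_total = 20/0.02552

Q ≈ 784 W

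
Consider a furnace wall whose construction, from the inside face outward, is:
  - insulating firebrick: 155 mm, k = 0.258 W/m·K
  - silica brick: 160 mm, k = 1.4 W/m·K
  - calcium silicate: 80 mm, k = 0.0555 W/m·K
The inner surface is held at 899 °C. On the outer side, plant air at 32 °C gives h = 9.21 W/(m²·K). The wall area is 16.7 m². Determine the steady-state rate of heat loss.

Series thermal resistances:
R_insulating firebrick = L/(kA) = 0.155/(0.258×16.7) = 0.03597 K/W
R_silica brick = L/(kA) = 0.16/(1.4×16.7) = 0.006843 K/W
R_calcium silicate = L/(kA) = 0.08/(0.0555×16.7) = 0.08631 K/W
R_outer film = 1/(h_o·A) = 1/(9.21×16.7) = 0.006502 K/W
R_total = 0.1356 K/W
Q = ΔT / R_total = 867 / 0.1356

Q ≈ 6390 W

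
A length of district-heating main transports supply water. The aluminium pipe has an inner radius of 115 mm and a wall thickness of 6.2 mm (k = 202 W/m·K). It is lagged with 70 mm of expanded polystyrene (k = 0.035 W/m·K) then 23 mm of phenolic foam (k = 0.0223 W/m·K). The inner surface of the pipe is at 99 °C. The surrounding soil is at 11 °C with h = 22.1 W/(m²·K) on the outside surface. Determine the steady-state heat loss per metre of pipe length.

For a radial system each layer contributes R = ln(r_out/r_in)/(2πkL); films add R = 1/(hA).
R_aluminium pipe wall = ln(121.2/115)/(2π×202×1) = 4.137×10^-5 K/W
R_expanded polystyrene = ln(191.2/121.2)/(2π×0.035×1) = 2.073 K/W
R_phenolic foam = ln(214.2/191.2)/(2π×0.0223×1) = 0.8107 K/W
R_outer film = 1/(h_o·2πr_oL) = 1/(22.1×2π×0.2142×1) = 0.03362 K/W
R_total = 2.917 K/W
Q = ΔT/R_total = 88/2.917

q′ ≈ 30.2 W/m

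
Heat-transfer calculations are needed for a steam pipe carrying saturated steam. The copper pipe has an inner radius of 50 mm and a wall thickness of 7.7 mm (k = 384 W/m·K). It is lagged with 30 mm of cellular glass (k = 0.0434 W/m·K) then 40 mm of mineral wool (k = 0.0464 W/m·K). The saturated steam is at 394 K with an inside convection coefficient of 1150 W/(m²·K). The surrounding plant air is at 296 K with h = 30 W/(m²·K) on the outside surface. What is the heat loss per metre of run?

q′ ≈ 34.2 W/m

Per-layer cylindrical resistances, series-summed:
R_inner film = 1/(h_i·2πr₁L) = 1/(1150×2π×0.05×1) = 0.002768 K/W
R_copper pipe wall = ln(57.7/50)/(2π×384×1) = 5.937×10^-5 K/W
R_cellular glass = ln(87.7/57.7)/(2π×0.0434×1) = 1.535 K/W
R_mineral wool = ln(127.7/87.7)/(2π×0.0464×1) = 1.289 K/W
R_outer film = 1/(h_o·2πr_oL) = 1/(30×2π×0.1277×1) = 0.04154 K/W
R_total = 2.869 K/W
Q = ΔT/R_total = 98/2.869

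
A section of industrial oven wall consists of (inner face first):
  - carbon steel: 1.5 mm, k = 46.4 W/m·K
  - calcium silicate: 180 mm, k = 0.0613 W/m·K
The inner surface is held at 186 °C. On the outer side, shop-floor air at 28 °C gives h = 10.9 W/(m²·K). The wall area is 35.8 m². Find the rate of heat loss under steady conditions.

Series thermal resistances:
R_carbon steel = L/(kA) = 0.0015/(46.4×35.8) = 9.03×10^-7 K/W
R_calcium silicate = L/(kA) = 0.18/(0.0613×35.8) = 0.08202 K/W
R_outer film = 1/(h_o·A) = 1/(10.9×35.8) = 0.002563 K/W
R_total = 0.08459 K/W
Q = ΔT / R_total = 158 / 0.08459

Q ≈ 1870 W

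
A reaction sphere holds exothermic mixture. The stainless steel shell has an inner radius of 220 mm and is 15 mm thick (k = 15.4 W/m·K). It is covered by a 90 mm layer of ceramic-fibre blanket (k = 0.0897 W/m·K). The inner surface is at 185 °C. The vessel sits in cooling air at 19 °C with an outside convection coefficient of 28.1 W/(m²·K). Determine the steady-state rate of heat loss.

Q ≈ 155 W

Radial (spherical) resistances in series:
R_stainless steel shell = (1/0.22 − 1/0.235)/(4π×15.4) = 0.001499 K/W
R_ceramic-fibre blanket = (1/0.235 − 1/0.325)/(4π×0.0897) = 1.045 K/W
R_outer film = 1/(h·4πr_o²) = 1/(28.1×4π×0.325²) = 0.02681 K/W
R_total = 1.074 K/W
Q = ΔT/R_total = 166/1.074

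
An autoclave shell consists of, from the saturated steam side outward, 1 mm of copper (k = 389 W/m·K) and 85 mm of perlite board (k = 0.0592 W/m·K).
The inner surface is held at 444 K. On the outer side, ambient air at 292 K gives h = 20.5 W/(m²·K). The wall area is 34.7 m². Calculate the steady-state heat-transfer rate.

Treating each layer as a thermal resistance in series:
R_copper = L/(kA) = 0.001/(389×34.7) = 7.408×10^-8 K/W
R_perlite board = L/(kA) = 0.085/(0.0592×34.7) = 0.04138 K/W
R_outer film = 1/(h_o·A) = 1/(20.5×34.7) = 0.001406 K/W
R_total = 0.04278 K/W
Q = ΔT / R_total = 152 / 0.04278

Q ≈ 3550 W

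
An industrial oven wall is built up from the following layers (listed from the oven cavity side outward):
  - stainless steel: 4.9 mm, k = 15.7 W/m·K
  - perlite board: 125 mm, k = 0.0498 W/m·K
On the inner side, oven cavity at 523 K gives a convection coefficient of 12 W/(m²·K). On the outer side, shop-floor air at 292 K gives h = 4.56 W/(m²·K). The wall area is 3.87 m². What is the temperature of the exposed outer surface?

Model the wall as resistances in series:
R_inner film = 1/(h_i·A) = 1/(12×3.87) = 0.02153 K/W
R_stainless steel = L/(kA) = 0.0049/(15.7×3.87) = 8.065×10^-5 K/W
R_perlite board = L/(kA) = 0.125/(0.0498×3.87) = 0.6486 K/W
R_outer film = 1/(h_o·A) = 1/(4.56×3.87) = 0.05667 K/W
R_total = 0.7269 K/W;  Q = ΔT/R_total = 231/0.7269 = 317.8 W
T_interface = T_inner − Q·ΣR(inner→interface) = 523 − 318×0.6702

T ≈ 310 K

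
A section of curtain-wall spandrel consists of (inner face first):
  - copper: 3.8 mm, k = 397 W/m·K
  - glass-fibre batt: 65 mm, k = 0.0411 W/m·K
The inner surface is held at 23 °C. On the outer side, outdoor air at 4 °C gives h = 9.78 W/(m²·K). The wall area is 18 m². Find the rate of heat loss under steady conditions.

Thermal resistances in series:
R_copper = L/(kA) = 0.0038/(397×18) = 5.318×10^-7 K/W
R_glass-fibre batt = L/(kA) = 0.065/(0.0411×18) = 0.08786 K/W
R_outer film = 1/(h_o·A) = 1/(9.78×18) = 0.005681 K/W
R_total = 0.09354 K/W
Q = ΔT / R_total = 19 / 0.09354

Q ≈ 203 W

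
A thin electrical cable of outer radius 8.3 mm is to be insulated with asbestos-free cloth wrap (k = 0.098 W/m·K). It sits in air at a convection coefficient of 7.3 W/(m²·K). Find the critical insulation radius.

r_cr ≈ 13.4 mm

For a cylinder r_cr = k/h = 0.098/7.3
r_cr = 13.4 mm; since the bare radius (8.3 mm) is below r_cr, adding a thin layer of insulation will *increase* heat loss.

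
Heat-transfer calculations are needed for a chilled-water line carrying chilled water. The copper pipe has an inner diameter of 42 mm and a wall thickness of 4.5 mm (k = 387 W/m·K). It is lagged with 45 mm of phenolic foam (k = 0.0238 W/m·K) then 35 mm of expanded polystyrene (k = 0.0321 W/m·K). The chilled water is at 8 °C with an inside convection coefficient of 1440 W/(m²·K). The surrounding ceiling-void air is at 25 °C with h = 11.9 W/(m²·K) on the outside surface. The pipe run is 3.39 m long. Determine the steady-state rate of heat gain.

Cylindrical conduction, so R = ln(r₂/r₁)/(2πkL) per layer, in series:
R_inner film = 1/(h_i·2πr₁L) = 1/(1440×2π×0.021×3.39) = 0.001553 K/W
R_copper pipe wall = ln(25.5/21)/(2π×387×3.39) = 2.355×10^-5 K/W
R_phenolic foam = ln(70.5/25.5)/(2π×0.0238×3.39) = 2.006 K/W
R_expanded polystyrene = ln(105.5/70.5)/(2π×0.0321×3.39) = 0.5896 K/W
R_outer film = 1/(h_o·2πr_oL) = 1/(11.9×2π×0.1055×3.39) = 0.0374 K/W
R_total = 2.635 K/W
Q = ΔT/R_total = 17/2.635

Q ≈ 6.45 W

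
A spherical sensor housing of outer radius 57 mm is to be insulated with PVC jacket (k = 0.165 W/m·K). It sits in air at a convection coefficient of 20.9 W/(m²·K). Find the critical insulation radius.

For a sphere r_cr = 2k/h = 2×0.165/20.9
r_cr = 15.8 mm; since the bare radius (57 mm) is above r_cr, any added insulation will reduce heat loss.

r_cr ≈ 15.8 mm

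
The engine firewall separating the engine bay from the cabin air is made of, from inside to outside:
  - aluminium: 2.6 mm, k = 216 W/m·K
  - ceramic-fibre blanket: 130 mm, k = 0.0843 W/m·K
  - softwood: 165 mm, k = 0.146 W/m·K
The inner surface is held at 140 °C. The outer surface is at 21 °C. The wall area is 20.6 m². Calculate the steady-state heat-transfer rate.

Model the wall as resistances in series:
R_aluminium = L/(kA) = 0.0026/(216×20.6) = 5.843×10^-7 K/W
R_ceramic-fibre blanket = L/(kA) = 0.13/(0.0843×20.6) = 0.07486 K/W
R_softwood = L/(kA) = 0.165/(0.146×20.6) = 0.05486 K/W
R_total = 0.1297 K/W
Q = ΔT / R_total = 119 / 0.1297

Q ≈ 917 W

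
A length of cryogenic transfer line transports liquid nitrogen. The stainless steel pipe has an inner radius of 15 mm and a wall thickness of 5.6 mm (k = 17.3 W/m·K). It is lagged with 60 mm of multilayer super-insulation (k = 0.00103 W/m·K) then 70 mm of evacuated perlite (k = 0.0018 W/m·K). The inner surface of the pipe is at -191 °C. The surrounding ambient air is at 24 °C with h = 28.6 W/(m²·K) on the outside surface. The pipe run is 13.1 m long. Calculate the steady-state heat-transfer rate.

Q ≈ 10.6 W

Treating each annulus and film as a series resistance:
R_stainless steel pipe wall = ln(20.6/15)/(2π×17.3×13.1) = 2.228×10^-4 K/W
R_multilayer super-insulation = ln(80.6/20.6)/(2π×0.00103×13.1) = 16.09 K/W
R_evacuated perlite = ln(150.6/80.6)/(2π×0.0018×13.1) = 4.219 K/W
R_outer film = 1/(h_o·2πr_oL) = 1/(28.6×2π×0.1506×13.1) = 0.002821 K/W
R_total = 20.31 K/W
Q = ΔT/R_total = 215/20.31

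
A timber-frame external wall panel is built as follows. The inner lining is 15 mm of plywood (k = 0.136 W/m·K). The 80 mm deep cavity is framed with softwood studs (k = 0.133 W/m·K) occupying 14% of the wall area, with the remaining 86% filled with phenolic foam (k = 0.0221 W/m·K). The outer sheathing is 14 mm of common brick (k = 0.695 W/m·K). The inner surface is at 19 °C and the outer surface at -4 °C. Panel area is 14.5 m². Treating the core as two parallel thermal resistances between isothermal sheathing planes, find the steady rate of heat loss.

Q ≈ 148 W

Sheathing layers in series; stud and cavity paths in parallel between them.
R_inner = 0.015/(0.136×14.5) = 0.007606 K/W
R_stud  = 0.08/(0.133×0.14×14.5) = 0.2963 K/W
R_cav   = 0.08/(0.0221×0.86×14.5) = 0.2903 K/W
1/R_core = 1/R_stud + 1/R_cav → R_core = 0.1466 K/W
R_outer = 0.014/(0.695×14.5) = 0.001389 K/W
R_total = 0.1556 K/W
Q = ΔT/R_total = 23/0.1556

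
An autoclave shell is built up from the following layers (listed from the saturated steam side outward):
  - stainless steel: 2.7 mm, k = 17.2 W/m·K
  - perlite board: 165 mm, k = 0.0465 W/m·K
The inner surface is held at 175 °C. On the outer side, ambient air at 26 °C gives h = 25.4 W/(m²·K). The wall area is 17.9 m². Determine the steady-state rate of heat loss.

Q ≈ 743 W

Model the wall as resistances in series:
R_stainless steel = L/(kA) = 0.0027/(17.2×17.9) = 8.77×10^-6 K/W
R_perlite board = L/(kA) = 0.165/(0.0465×17.9) = 0.1982 K/W
R_outer film = 1/(h_o·A) = 1/(25.4×17.9) = 0.002199 K/W
R_total = 0.2004 K/W
Q = ΔT / R_total = 149 / 0.2004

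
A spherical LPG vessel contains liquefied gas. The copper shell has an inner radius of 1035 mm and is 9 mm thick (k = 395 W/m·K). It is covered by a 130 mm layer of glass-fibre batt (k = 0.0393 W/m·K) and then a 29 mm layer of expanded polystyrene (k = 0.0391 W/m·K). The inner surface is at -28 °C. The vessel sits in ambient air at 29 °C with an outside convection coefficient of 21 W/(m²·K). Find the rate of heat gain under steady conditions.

Q ≈ 220 W

Radial (spherical) resistances in series:
R_copper shell = (1/1.035 − 1/1.044)/(4π×395) = 1.678×10^-6 K/W
R_glass-fibre batt = (1/1.044 − 1/1.174)/(4π×0.0393) = 0.2148 K/W
R_expanded polystyrene = (1/1.174 − 1/1.203)/(4π×0.0391) = 0.04179 K/W
R_outer film = 1/(h·4πr_o²) = 1/(21×4π×1.203²) = 0.002618 K/W
R_total = 0.2592 K/W
Q = ΔT/R_total = 57/0.2592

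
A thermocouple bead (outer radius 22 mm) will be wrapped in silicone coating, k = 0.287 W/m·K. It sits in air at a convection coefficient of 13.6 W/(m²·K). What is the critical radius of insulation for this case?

For a sphere r_cr = 2k/h = 2×0.287/13.6
r_cr = 42.2 mm; since the bare radius (22 mm) is below r_cr, adding a thin layer of insulation will *increase* heat loss.

r_cr ≈ 42.2 mm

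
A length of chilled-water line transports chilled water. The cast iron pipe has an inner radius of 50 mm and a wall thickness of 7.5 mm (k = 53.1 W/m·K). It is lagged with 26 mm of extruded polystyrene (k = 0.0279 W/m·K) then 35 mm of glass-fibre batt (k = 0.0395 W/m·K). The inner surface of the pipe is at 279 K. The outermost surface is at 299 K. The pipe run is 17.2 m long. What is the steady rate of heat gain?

Treating each annulus and film as a series resistance:
R_cast iron pipe wall = ln(57.5/50)/(2π×53.1×17.2) = 2.435×10^-5 K/W
R_extruded polystyrene = ln(83.5/57.5)/(2π×0.0279×17.2) = 0.1237 K/W
R_glass-fibre batt = ln(118.5/83.5)/(2π×0.0395×17.2) = 0.08201 K/W
R_total = 0.2058 K/W
Q = ΔT/R_total = 20/0.2058

Q ≈ 97.2 W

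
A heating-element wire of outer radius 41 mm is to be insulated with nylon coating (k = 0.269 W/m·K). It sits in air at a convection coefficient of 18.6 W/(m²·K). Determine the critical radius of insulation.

r_cr ≈ 14.5 mm

For a cylinder r_cr = k/h = 0.269/18.6
r_cr = 14.5 mm; since the bare radius (41 mm) is above r_cr, any added insulation will reduce heat loss.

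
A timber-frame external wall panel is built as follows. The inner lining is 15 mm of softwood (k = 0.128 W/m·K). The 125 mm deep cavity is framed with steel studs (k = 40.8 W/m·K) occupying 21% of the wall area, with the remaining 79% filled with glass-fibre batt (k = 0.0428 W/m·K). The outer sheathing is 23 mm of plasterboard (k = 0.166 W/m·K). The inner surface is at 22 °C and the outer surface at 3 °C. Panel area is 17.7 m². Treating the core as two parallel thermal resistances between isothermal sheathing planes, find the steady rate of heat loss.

Q ≈ 1240 W

Sheathing layers in series; stud and cavity paths in parallel between them.
R_inner = 0.015/(0.128×17.7) = 0.006621 K/W
R_stud  = 0.125/(40.8×0.21×17.7) = 8.242×10^-4 K/W
R_cav   = 0.125/(0.0428×0.79×17.7) = 0.2089 K/W
1/R_core = 1/R_stud + 1/R_cav → R_core = 8.21×10^-4 K/W
R_outer = 0.023/(0.166×17.7) = 0.007828 K/W
R_total = 0.01527 K/W
Q = ΔT/R_total = 19/0.01527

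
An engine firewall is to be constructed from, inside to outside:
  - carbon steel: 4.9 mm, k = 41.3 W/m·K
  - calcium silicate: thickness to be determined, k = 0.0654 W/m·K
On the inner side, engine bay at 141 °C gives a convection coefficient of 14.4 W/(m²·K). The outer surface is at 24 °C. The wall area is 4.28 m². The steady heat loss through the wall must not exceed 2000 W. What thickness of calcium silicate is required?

Treating each layer as a thermal resistance in series:
R_inner film = 1/(h_i·A) = 1/(14.4×4.28) = 0.01623 K/W
R_carbon steel = L/(kA) = 0.0049/(41.3×4.28) = 2.772×10^-5 K/W
Sum of the known resistances R_other = 0.01625 K/W
Required total resistance R_tot = ΔT/Q_allow = 117/2000 = 0.0585 K/W
R_calcium silicate = R_tot − R_other = 0.04225 K/W
L = R·k·A = 0.04225×0.0654×4.28

L ≈ 11.8 mm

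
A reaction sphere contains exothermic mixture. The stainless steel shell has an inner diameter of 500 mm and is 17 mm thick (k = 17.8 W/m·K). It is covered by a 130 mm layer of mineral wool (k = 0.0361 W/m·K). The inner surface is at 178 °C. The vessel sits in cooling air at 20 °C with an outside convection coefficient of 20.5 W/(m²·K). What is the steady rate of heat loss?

For a spherical shell R = (1/r₁ − 1/r₂)/(4πk); film R = 1/(h·4πr²). In series:
R_stainless steel shell = (1/0.25 − 1/0.267)/(4π×17.8) = 0.001139 K/W
R_mineral wool = (1/0.267 − 1/0.397)/(4π×0.0361) = 2.703 K/W
R_outer film = 1/(h·4πr_o²) = 1/(20.5×4π×0.397²) = 0.02463 K/W
R_total = 2.729 K/W
Q = ΔT/R_total = 158/2.729

Q ≈ 57.9 W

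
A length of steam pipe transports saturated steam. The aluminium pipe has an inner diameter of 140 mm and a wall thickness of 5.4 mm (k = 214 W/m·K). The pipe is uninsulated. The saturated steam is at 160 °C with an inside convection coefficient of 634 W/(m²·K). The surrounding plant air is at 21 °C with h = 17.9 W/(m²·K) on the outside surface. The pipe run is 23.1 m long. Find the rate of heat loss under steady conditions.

Per-layer cylindrical resistances, series-summed:
R_inner film = 1/(h_i·2πr₁L) = 1/(634×2π×0.07×23.1) = 1.552×10^-4 K/W
R_aluminium pipe wall = ln(75.4/70)/(2π×214×23.1) = 2.393×10^-6 K/W
R_outer film = 1/(h_o·2πr_oL) = 1/(17.9×2π×0.0754×23.1) = 0.005105 K/W
R_total = 0.005262 K/W
Q = ΔT/R_total = 139/0.005262

Q ≈ 26400 W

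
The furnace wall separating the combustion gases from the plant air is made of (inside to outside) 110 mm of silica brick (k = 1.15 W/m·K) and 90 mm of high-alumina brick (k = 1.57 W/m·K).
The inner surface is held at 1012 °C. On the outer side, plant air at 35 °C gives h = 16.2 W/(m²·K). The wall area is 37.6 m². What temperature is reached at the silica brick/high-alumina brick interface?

Series thermal resistances:
R_silica brick = L/(kA) = 0.11/(1.15×37.6) = 0.002544 K/W
R_high-alumina brick = L/(kA) = 0.09/(1.57×37.6) = 0.001525 K/W
R_outer film = 1/(h_o·A) = 1/(16.2×37.6) = 0.001642 K/W
R_total = 0.00571 K/W;  Q = ΔT/R_total = 977/0.00571 = 171100 W
T_interface = T_inner − Q·ΣR(inner→interface) = 1012 − 171000×0.002544

T ≈ 577 °C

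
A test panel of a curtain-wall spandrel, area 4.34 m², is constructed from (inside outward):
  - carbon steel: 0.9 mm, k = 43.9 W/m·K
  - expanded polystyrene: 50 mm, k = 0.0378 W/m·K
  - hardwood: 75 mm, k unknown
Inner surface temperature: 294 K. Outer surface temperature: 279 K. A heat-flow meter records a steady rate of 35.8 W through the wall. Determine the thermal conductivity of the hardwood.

Treating each layer as a thermal resistance in series:
R_carbon steel = L/(kA) = 0.0009/(43.9×4.34) = 4.724×10^-6 K/W
R_expanded polystyrene = L/(kA) = 0.05/(0.0378×4.34) = 0.3048 K/W
Sum of known resistances R_other = 0.3048 K/W
Total R = ΔT/Q = 15/35.8 = 0.419 K/W
R_hardwood = R_total − R_other = 0.1142 K/W
k = L/(R·A) = 0.075/(0.1142×4.34)

k ≈ 0.151 W/(m·K)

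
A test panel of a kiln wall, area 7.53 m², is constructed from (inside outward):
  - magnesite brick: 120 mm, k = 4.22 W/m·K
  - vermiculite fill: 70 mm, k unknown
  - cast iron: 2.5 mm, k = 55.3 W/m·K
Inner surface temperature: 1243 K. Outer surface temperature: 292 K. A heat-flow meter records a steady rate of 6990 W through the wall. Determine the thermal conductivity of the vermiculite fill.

Model the wall as resistances in series:
R_magnesite brick = L/(kA) = 0.12/(4.22×7.53) = 0.003776 K/W
R_cast iron = L/(kA) = 0.0025/(55.3×7.53) = 6.004×10^-6 K/W
Sum of known resistances R_other = 0.003782 K/W
Total R = ΔT/Q = 951/6990 = 0.1361 K/W
R_vermiculite fill = R_total − R_other = 0.1323 K/W
k = L/(R·A) = 0.07/(0.1323×7.53)

k ≈ 0.0703 W/(m·K)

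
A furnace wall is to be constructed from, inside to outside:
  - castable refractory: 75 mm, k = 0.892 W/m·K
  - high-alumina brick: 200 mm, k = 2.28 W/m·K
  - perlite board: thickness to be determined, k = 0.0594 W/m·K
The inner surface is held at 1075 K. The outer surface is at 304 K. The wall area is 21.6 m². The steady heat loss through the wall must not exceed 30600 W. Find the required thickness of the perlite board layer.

Thermal resistances in series:
R_castable refractory = L/(kA) = 0.075/(0.892×21.6) = 0.003893 K/W
R_high-alumina brick = L/(kA) = 0.2/(2.28×21.6) = 0.004061 K/W
Sum of the known resistances R_other = 0.007954 K/W
Required total resistance R_tot = ΔT/Q_allow = 771/30600 = 0.0252 K/W
R_perlite board = R_tot − R_other = 0.01724 K/W
L = R·k·A = 0.01724×0.0594×21.6

L ≈ 22.1 mm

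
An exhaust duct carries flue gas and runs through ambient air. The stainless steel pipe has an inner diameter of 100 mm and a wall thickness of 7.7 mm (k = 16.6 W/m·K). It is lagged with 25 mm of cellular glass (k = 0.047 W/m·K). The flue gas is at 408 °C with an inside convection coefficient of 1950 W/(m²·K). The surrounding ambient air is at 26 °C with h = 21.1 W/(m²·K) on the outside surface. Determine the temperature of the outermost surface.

T ≈ 52.5 °C

Cylindrical conduction, so R = ln(r₂/r₁)/(2πkL) per layer, in series:
R_inner film = 1/(h_i·2πr₁L) = 1/(1950×2π×0.05×1) = 0.001632 K/W
R_stainless steel pipe wall = ln(57.7/50)/(2π×16.6×1) = 0.001373 K/W
R_cellular glass = ln(82.7/57.7)/(2π×0.047×1) = 1.219 K/W
R_outer film = 1/(h_o·2πr_oL) = 1/(21.1×2π×0.0827×1) = 0.09121 K/W
R_total = 1.313 K/W
Q = ΔT/R_total = 382/1.313
Q = 291 W/m
T_interface = T_inner − Q·ΣR(inner→interface) = 408 − 291×1.222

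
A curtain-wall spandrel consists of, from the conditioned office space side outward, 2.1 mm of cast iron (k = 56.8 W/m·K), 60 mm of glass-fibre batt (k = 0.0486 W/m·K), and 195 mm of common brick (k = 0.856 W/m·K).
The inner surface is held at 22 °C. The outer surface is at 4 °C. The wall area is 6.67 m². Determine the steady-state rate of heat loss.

Using the resistance-network approach (series):
R_cast iron = L/(kA) = 0.0021/(56.8×6.67) = 5.543×10^-6 K/W
R_glass-fibre batt = L/(kA) = 0.06/(0.0486×6.67) = 0.1851 K/W
R_common brick = L/(kA) = 0.195/(0.856×6.67) = 0.03415 K/W
R_total = 0.2193 K/W
Q = ΔT / R_total = 18 / 0.2193

Q ≈ 82.1 W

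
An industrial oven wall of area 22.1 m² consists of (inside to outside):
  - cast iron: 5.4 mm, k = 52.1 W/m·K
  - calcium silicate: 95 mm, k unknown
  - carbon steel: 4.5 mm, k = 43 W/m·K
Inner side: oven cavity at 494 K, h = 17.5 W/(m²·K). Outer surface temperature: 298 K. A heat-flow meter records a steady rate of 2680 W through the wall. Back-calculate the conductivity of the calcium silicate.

k ≈ 0.0609 W/(m·K)

Treating each layer as a thermal resistance in series:
R_inner film = 1/(h_i·A) = 1/(17.5×22.1) = 0.002586 K/W
R_cast iron = L/(kA) = 0.0054/(52.1×22.1) = 4.69×10^-6 K/W
R_carbon steel = L/(kA) = 0.0045/(43×22.1) = 4.735×10^-6 K/W
Sum of known resistances R_other = 0.002595 K/W
Total R = ΔT/Q = 196/2680 = 0.07313 K/W
R_calcium silicate = R_total − R_other = 0.07054 K/W
k = L/(R·A) = 0.095/(0.07054×22.1)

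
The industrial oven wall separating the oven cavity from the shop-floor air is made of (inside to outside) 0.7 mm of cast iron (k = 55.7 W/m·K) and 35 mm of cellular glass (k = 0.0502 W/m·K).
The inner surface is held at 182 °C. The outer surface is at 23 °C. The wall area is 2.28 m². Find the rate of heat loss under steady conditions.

Model the wall as resistances in series:
R_cast iron = L/(kA) = 0.0007/(55.7×2.28) = 5.512×10^-6 K/W
R_cellular glass = L/(kA) = 0.035/(0.0502×2.28) = 0.3058 K/W
R_total = 0.3058 K/W
Q = ΔT / R_total = 159 / 0.3058

Q ≈ 520 W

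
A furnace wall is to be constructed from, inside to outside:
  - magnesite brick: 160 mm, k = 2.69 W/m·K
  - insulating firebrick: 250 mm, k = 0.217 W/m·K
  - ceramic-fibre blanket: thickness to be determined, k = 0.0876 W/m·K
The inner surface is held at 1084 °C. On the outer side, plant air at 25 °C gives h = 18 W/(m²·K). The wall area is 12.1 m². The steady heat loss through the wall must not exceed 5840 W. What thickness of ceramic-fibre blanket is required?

Series thermal resistances:
R_magnesite brick = L/(kA) = 0.16/(2.69×12.1) = 0.004916 K/W
R_insulating firebrick = L/(kA) = 0.25/(0.217×12.1) = 0.09521 K/W
R_outer film = 1/(h_o·A) = 1/(18×12.1) = 0.004591 K/W
Sum of the known resistances R_other = 0.1047 K/W
Required total resistance R_tot = ΔT/Q_allow = 1059/5840 = 0.1813 K/W
R_ceramic-fibre blanket = R_tot − R_other = 0.07662 K/W
L = R·k·A = 0.07662×0.0876×12.1

L ≈ 81.2 mm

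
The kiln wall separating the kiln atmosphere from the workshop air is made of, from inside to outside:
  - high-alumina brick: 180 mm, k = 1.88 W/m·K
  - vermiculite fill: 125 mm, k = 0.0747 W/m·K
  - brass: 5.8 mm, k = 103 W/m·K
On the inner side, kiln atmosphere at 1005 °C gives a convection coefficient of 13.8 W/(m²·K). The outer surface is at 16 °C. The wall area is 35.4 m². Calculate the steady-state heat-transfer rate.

Thermal resistances in series:
R_inner film = 1/(h_i·A) = 1/(13.8×35.4) = 0.002047 K/W
R_high-alumina brick = L/(kA) = 0.18/(1.88×35.4) = 0.002705 K/W
R_vermiculite fill = L/(kA) = 0.125/(0.0747×35.4) = 0.04727 K/W
R_brass = L/(kA) = 0.0058/(103×35.4) = 1.591×10^-6 K/W
R_total = 0.05202 K/W
Q = ΔT / R_total = 989 / 0.05202

Q ≈ 19000 W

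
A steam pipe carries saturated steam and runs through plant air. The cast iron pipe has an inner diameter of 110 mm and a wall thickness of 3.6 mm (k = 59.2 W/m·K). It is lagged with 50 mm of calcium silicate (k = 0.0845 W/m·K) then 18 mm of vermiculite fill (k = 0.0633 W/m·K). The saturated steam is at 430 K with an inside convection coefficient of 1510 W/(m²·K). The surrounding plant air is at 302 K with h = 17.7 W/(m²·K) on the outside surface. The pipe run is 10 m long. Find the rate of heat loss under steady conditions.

Cylindrical conduction, so R = ln(r₂/r₁)/(2πkL) per layer, in series:
R_inner film = 1/(h_i·2πr₁L) = 1/(1510×2π×0.055×10) = 1.916×10^-4 K/W
R_cast iron pipe wall = ln(58.6/55)/(2π×59.2×10) = 1.705×10^-5 K/W
R_calcium silicate = ln(108.6/58.6)/(2π×0.0845×10) = 0.1162 K/W
R_vermiculite fill = ln(126.6/108.6)/(2π×0.0633×10) = 0.03856 K/W
R_outer film = 1/(h_o·2πr_oL) = 1/(17.7×2π×0.1266×10) = 0.007103 K/W
R_total = 0.1621 K/W
Q = ΔT/R_total = 128/0.1621

Q ≈ 790 W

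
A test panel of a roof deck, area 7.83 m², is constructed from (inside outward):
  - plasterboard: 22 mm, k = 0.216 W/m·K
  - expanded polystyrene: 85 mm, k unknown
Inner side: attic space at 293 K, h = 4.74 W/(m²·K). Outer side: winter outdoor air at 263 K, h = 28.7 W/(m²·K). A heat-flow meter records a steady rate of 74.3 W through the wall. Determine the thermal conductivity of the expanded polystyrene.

k ≈ 0.0302 W/(m·K)

Using the resistance-network approach (series):
R_inner film = 1/(h_i·A) = 1/(4.74×7.83) = 0.02694 K/W
R_plasterboard = L/(kA) = 0.022/(0.216×7.83) = 0.01301 K/W
R_outer film = 1/(h_o·A) = 1/(28.7×7.83) = 0.00445 K/W
Sum of known resistances R_other = 0.0444 K/W
Total R = ΔT/Q = 30/74.3 = 0.4038 K/W
R_expanded polystyrene = R_total − R_other = 0.3594 K/W
k = L/(R·A) = 0.085/(0.3594×7.83)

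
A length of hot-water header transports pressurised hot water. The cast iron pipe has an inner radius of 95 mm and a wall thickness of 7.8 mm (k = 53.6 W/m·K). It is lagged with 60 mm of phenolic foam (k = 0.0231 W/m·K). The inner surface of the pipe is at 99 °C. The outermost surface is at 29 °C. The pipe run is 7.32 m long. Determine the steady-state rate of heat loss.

Q ≈ 162 W

Radial resistances (cylindrical: R_cond = ln(r_o/r_i)/(2πkL), R_conv = 1/(h·2πrL)):
R_cast iron pipe wall = ln(102.8/95)/(2π×53.6×7.32) = 3.201×10^-5 K/W
R_phenolic foam = ln(162.8/102.8)/(2π×0.0231×7.32) = 0.4327 K/W
R_total = 0.4328 K/W
Q = ΔT/R_total = 70/0.4328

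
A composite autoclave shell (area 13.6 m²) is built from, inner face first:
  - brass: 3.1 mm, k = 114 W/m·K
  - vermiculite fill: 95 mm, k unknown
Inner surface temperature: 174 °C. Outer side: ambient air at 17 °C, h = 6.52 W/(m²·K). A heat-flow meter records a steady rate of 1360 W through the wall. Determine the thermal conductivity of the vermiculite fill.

Thermal resistances in series:
R_brass = L/(kA) = 0.0031/(114×13.6) = 1.999×10^-6 K/W
R_outer film = 1/(h_o·A) = 1/(6.52×13.6) = 0.01128 K/W
Sum of known resistances R_other = 0.01128 K/W
Total R = ΔT/Q = 157/1360 = 0.1154 K/W
R_vermiculite fill = R_total − R_other = 0.1042 K/W
k = L/(R·A) = 0.095/(0.1042×13.6)

k ≈ 0.0671 W/(m·K)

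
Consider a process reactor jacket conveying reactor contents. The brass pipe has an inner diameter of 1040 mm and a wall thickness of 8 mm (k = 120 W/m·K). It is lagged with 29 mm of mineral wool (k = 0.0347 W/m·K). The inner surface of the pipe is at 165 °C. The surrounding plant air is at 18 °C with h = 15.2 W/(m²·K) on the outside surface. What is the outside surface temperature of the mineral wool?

For a radial system each layer contributes R = ln(r_out/r_in)/(2πkL); films add R = 1/(hA).
R_brass pipe wall = ln(528/520)/(2π×120×1) = 2.025×10^-5 K/W
R_mineral wool = ln(557/528)/(2π×0.0347×1) = 0.2452 K/W
R_outer film = 1/(h_o·2πr_oL) = 1/(15.2×2π×0.557×1) = 0.0188 K/W
R_total = 0.2641 K/W
Q = ΔT/R_total = 147/0.2641
Q = 557 W/m
T_interface = T_inner − Q·ΣR(inner→interface) = 165 − 557×0.2453

T ≈ 28.5 °C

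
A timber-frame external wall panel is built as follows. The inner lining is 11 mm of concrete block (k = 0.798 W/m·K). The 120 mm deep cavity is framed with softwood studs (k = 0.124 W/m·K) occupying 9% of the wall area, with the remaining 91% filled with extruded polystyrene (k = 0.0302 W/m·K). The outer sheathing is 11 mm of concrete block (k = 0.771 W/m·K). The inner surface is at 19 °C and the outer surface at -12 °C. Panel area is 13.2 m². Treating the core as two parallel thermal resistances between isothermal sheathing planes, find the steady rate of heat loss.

Sheathing layers in series; stud and cavity paths in parallel between them.
R_inner = 0.011/(0.798×13.2) = 0.001044 K/W
R_stud  = 0.12/(0.124×0.09×13.2) = 0.8146 K/W
R_cav   = 0.12/(0.0302×0.91×13.2) = 0.3308 K/W
1/R_core = 1/R_stud + 1/R_cav → R_core = 0.2353 K/W
R_outer = 0.011/(0.771×13.2) = 0.001081 K/W
R_total = 0.2374 K/W
Q = ΔT/R_total = 31/0.2374

Q ≈ 131 W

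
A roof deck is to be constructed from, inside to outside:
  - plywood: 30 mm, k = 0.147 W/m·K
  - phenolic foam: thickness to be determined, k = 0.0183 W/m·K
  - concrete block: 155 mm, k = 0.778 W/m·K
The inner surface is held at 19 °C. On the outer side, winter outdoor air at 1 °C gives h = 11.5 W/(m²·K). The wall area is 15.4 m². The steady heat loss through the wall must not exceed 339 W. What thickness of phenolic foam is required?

L ≈ 5.99 mm

Thermal resistances in series:
R_plywood = L/(kA) = 0.03/(0.147×15.4) = 0.01325 K/W
R_concrete block = L/(kA) = 0.155/(0.778×15.4) = 0.01294 K/W
R_outer film = 1/(h_o·A) = 1/(11.5×15.4) = 0.005647 K/W
Sum of the known resistances R_other = 0.03184 K/W
Required total resistance R_tot = ΔT/Q_allow = 18/339 = 0.0531 K/W
R_phenolic foam = R_tot − R_other = 0.02126 K/W
L = R·k·A = 0.02126×0.0183×15.4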